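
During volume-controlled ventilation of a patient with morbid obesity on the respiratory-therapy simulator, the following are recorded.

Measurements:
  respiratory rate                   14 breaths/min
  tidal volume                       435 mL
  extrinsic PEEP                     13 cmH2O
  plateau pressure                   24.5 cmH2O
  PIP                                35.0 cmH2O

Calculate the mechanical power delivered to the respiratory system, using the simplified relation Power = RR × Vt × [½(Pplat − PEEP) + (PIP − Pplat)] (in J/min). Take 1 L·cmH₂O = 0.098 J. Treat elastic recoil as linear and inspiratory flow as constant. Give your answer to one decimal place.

9.7

Per-breath work = Vt × [½(Pplat−PEEP) + (PIP−Pplat)] = 0.435 × [0.5×11.5 + 10.5] = 0.435 × 16.25 = 7.069 L·cmH2O.
Power = 14 × 7.069 = 98.966 L·cmH2O/min.
× 0.098 J/(L·cmH2O) → 9.699 J/min.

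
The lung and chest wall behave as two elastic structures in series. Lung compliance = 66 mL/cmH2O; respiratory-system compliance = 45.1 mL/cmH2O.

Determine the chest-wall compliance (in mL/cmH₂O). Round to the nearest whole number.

142

1/Ccw = 1/Crs − 1/CL.
1/Ccw = 1/45.1 − 1/66 = 0.007021.
Ccw = 142.43 mL/cmH2O.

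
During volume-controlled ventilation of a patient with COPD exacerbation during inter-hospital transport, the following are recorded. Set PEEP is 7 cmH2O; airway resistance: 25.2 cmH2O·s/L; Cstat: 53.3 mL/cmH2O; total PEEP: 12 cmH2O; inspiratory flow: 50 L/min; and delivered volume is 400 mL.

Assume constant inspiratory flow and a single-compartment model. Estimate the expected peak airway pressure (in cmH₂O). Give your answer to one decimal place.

Flow: 50 L/min ÷ 60 = 0.8333 L/s.
Total PEEP = 12 cmH2O (set 7 + intrinsic 5); this is the baseline alveolar pressure.
Equation of motion (constant flow): PIP = Vt/C + R·V̇ + PEEP.
PIP = 400/53.3 + 25.2×0.8333 + 12 = 7.505 + 20.999 + 12 = 40.504 cmH2O.

40.5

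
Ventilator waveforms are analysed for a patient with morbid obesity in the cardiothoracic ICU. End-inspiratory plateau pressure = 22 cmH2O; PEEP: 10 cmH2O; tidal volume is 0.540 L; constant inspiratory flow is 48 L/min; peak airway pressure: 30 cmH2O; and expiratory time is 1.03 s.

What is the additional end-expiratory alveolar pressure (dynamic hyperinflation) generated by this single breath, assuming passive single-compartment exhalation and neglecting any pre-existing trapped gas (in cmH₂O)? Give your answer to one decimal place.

Flow: 48 L/min ÷ 60 = 0.8 L/s.
R = (PIP − Pplat)/V̇ = (30 − 22) / 0.8 = 8.0/0.8 = 10.0 cmH2O·s/L.
C = Vt/(Pplat − PEEP) = 540.0 / (22 − 10) = 540.0/12.0 = 45.0 mL/cmH2O.
τ = R × C = 10.0 × 0.045 L/cmH2O = 0.45 s.
Fraction remaining = e^(−Te/τ) = e^(−1.03/0.45) = 0.1014; trapped volume = 540.0 × 0.1014 = 54.756 mL.
Additional alveolar pressure from trapping ≈ V_trapped / C = 54.756 / 45.0 = 1.217 cmH2O.

1.2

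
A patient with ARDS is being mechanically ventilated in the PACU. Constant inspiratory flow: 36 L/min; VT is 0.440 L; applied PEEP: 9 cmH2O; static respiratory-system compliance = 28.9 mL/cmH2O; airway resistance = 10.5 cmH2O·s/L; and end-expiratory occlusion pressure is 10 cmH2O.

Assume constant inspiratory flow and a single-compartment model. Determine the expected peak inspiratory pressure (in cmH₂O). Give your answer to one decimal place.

Flow: 36 L/min ÷ 60 = 0.6 L/s.
Total PEEP = 10 cmH2O (set 9 + intrinsic 1); this is the baseline alveolar pressure.
Equation of motion (constant flow): PIP = Vt/C + R·V̇ + PEEP.
PIP = 440/28.9 + 10.5×0.6 + 10 = 15.225 + 6.3 + 10 = 31.525 cmH2O.

31.5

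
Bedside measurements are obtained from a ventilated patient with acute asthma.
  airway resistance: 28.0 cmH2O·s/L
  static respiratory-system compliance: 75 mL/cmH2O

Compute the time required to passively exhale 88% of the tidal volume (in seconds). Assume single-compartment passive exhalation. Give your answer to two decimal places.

τ = R × C = 28.0 × 75 mL/cmH2O = 28.0 × 0.075 L/cmH2O = 2.1 s.
Exhaled fraction f = 1 − e^(−t/τ) → t = −τ·ln(1 − f) = −2.1·ln(0.12) = 4.453 s.

4.45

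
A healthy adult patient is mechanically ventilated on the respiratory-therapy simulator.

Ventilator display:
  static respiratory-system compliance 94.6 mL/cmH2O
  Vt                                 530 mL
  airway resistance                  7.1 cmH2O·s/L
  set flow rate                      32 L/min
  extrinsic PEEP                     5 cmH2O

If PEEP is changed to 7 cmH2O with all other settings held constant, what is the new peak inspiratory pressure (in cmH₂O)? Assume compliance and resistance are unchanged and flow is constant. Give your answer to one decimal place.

Flow: 32 L/min ÷ 60 = 0.5333 L/s.
PIP = Vt/C + R·V̇ + PEEP (constant-flow equation of motion).
Only the baseline term changes: ΔPIP = ΔPEEP = 7 − 5 = 2.0 cmH2O.
Original PIP = 530/94.6 + 7.1×0.5333 + 5 = 14.389 cmH2O; new PIP = 14.389 + (2.0) = 16.389 cmH2O.

16.4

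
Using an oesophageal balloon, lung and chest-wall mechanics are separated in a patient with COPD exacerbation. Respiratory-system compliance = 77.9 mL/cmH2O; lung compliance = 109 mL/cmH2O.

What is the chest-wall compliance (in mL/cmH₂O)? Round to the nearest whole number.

273

1/Ccw = 1/Crs − 1/CL.
1/Ccw = 1/77.9 − 1/109 = 0.003663.
Ccw = 273.0 mL/cmH2O.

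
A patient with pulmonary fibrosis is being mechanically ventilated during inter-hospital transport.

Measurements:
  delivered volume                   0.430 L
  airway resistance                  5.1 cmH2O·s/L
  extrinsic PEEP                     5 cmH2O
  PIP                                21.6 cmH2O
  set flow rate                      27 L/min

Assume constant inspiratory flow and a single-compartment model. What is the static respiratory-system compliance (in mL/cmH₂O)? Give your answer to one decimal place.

30.1

Flow: 27 L/min ÷ 60 = 0.45 L/s.
Equation of motion (constant flow): PIP = Vt/C + R·V̇ + PEEP.
Vt/C = PIP − R·V̇ − PEEP = 21.6 − 5.1×0.45 − 5 = 21.6 − 2.295 − 5 = 14.305 cmH2O.
C = Vt / 14.305 = 430 / 14.305 = 30.059 mL/cmH2O.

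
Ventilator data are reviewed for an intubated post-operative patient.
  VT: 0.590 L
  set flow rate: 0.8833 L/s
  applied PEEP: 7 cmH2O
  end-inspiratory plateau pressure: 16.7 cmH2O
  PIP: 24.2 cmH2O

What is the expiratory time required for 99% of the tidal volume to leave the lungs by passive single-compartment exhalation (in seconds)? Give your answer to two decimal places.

R = (PIP − Pplat)/V̇ = (24.2 − 16.7) / 0.8833 = 7.5/0.8833 = 8.491 cmH2O·s/L.
C = Vt/(Pplat − PEEP) = 590.0 / (16.7 − 7) = 590.0/9.7 = 60.825 mL/cmH2O.
τ = R × C = 8.491 × 0.06083 L/cmH2O = 0.5165 s.
t = −τ·ln(1 − 0.99) = −0.5165·ln(0.01) = 2.379 s.

2.38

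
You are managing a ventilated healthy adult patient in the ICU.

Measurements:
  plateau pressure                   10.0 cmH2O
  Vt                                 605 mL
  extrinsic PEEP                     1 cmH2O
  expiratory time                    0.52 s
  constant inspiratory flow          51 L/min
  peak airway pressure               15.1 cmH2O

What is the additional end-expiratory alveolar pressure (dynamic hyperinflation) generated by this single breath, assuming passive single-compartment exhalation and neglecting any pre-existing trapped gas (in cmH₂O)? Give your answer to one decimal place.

Flow: 51 L/min ÷ 60 = 0.85 L/s.
R = (PIP − Pplat)/V̇ = (15.1 − 10.0) / 0.85 = 5.1/0.85 = 6.0 cmH2O·s/L.
C = Vt/(Pplat − PEEP) = 605.0 / (10.0 − 1) = 605.0/9.0 = 67.222 mL/cmH2O.
τ = R × C = 6.0 × 0.06722 L/cmH2O = 0.4033 s.
Fraction remaining = e^(−Te/τ) = e^(−0.52/0.4033) = 0.2754; trapped volume = 605.0 × 0.2754 = 166.62 mL.
Additional alveolar pressure from trapping ≈ V_trapped / C = 166.62 / 67.222 = 2.479 cmH2O.

2.5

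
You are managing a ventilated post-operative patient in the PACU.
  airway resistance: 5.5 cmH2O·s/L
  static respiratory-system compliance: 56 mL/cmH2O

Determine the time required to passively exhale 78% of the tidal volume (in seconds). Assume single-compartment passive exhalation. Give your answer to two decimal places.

τ = R × C = 5.5 × 56 mL/cmH2O = 5.5 × 0.056 L/cmH2O = 0.308 s.
Exhaled fraction f = 1 − e^(−t/τ) → t = −τ·ln(1 − f) = −0.308·ln(0.22) = 0.4664 s.

0.47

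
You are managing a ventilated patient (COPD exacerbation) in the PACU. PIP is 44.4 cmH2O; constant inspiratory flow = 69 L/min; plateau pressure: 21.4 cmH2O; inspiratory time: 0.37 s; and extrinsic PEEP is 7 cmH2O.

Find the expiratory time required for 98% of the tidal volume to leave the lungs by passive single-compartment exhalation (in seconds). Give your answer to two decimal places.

Flow: 69 L/min ÷ 60 = 1.15 L/s.
Vt = flow × Ti = 1.15 L/s × 0.37 s × 1000 mL/L = 425.5 mL.
R = (PIP − Pplat)/V̇ = (44.4 − 21.4) / 1.15 = 23.0/1.15 = 20.0 cmH2O·s/L.
C = Vt/(Pplat − PEEP) = 425.5 / (21.4 − 7) = 425.5/14.4 = 29.549 mL/cmH2O.
τ = R × C = 20.0 × 0.02955 L/cmH2O = 0.591 s.
t = −τ·ln(1 − 0.98) = −0.591·ln(0.02) = 2.312 s.

2.31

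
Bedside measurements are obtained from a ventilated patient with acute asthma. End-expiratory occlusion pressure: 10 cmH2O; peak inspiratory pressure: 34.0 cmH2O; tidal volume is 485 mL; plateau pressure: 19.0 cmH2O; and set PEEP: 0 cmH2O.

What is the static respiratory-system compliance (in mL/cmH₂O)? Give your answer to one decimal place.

53.9

End-expiratory occlusion gives total PEEP = 10 cmH2O (intrinsic PEEP = 10 − 0 = 10). Use total PEEP for the elastic gradient.
Cstat = Vt / (Pplat − PEEPtotal) = 485 / (19.0 − 10) = 485 / 9.0 = 53.889 mL/cmH2O.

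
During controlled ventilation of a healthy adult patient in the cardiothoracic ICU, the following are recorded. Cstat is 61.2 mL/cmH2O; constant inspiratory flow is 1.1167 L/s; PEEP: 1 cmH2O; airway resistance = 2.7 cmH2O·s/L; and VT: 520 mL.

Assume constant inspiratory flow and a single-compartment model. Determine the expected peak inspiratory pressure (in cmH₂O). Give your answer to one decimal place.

Equation of motion (constant flow): PIP = Vt/C + R·V̇ + PEEP.
PIP = 520/61.2 + 2.7×1.1167 + 1 = 8.497 + 3.015 + 1 = 12.512 cmH2O.

12.5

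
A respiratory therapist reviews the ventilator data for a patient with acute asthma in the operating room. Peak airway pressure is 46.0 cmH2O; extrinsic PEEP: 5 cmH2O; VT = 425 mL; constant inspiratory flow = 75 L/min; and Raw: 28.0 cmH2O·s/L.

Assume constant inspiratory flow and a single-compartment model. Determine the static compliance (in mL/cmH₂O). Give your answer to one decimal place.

70.8

Flow: 75 L/min ÷ 60 = 1.25 L/s.
Equation of motion (constant flow): PIP = Vt/C + R·V̇ + PEEP.
Vt/C = PIP − R·V̇ − PEEP = 46.0 − 28.0×1.25 − 5 = 46.0 − 35.0 − 5 = 6.0 cmH2O.
C = Vt / 6.0 = 425 / 6.0 = 70.833 mL/cmH2O.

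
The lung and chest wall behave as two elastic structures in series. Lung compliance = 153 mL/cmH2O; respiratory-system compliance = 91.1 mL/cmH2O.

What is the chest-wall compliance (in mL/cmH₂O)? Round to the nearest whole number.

1/Ccw = 1/Crs − 1/CL.
1/Ccw = 1/91.1 − 1/153 = 0.004441.
Ccw = 225.17 mL/cmH2O.

225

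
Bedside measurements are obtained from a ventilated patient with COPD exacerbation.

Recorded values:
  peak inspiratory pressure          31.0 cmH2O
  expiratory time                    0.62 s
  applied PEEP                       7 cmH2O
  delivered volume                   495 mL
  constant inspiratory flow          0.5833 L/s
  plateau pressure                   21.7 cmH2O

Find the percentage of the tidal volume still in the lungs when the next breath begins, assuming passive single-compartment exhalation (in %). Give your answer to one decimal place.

R = (PIP − Pplat)/V̇ = (31.0 − 21.7) / 0.5833 = 9.3/0.5833 = 15.944 cmH2O·s/L.
C = Vt/(Pplat − PEEP) = 495.0 / (21.7 − 7) = 495.0/14.7 = 33.673 mL/cmH2O.
τ = R × C = 15.944 × 0.03367 L/cmH2O = 0.5368 s.
Fraction remaining at end-expiration = e^(−Te/τ) = e^(−0.62/0.5368) = 0.3151 → 31.51%.

31.5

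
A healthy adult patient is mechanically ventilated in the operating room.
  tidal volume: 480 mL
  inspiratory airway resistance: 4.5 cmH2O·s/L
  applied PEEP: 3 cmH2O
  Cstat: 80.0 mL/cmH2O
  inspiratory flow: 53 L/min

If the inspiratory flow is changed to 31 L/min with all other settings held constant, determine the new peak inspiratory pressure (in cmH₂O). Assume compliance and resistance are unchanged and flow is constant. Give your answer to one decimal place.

Flow: 53 L/min ÷ 60 = 0.8833 L/s.
New flow: 31 L/min ÷ 60 = 0.5167 L/s.
PIP = Vt/C + R·V̇ + PEEP (constant-flow equation of motion).
Only the resistive term changes: ΔPIP = R × ΔV̇ = 4.5 × (0.5167 − 0.8833) = 4.5 × -0.3666 = -1.65 cmH2O.
Original PIP = 480/80.0 + 4.5×0.8833 + 3 = 12.975 cmH2O; new PIP = 12.975 + (-1.65) = 11.325 cmH2O.

11.3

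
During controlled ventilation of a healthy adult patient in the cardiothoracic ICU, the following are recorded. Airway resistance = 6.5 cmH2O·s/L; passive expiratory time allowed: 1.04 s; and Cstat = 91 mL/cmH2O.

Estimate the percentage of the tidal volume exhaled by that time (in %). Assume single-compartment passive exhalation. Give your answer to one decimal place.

τ = R × C = 6.5 × 91 mL/cmH2O = 6.5 × 0.091 L/cmH2O = 0.5915 s.
Passive exhalation: V(t)/V₀ = e^(−t/τ) = e^(−1.04/0.5915) = 0.1723.
Fraction exhaled = 1 − 0.1723 = 0.8277 → 82.77%.

82.8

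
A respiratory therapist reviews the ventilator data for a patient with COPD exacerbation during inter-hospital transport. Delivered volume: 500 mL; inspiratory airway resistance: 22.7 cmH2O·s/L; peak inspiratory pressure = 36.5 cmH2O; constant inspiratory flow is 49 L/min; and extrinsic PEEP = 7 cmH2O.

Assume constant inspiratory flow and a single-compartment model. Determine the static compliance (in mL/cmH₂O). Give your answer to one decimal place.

45.6

Flow: 49 L/min ÷ 60 = 0.8167 L/s.
Equation of motion (constant flow): PIP = Vt/C + R·V̇ + PEEP.
Vt/C = PIP − R·V̇ − PEEP = 36.5 − 22.7×0.8167 − 7 = 36.5 − 18.539 − 7 = 10.961 cmH2O.
C = Vt / 10.961 = 500 / 10.961 = 45.616 mL/cmH2O.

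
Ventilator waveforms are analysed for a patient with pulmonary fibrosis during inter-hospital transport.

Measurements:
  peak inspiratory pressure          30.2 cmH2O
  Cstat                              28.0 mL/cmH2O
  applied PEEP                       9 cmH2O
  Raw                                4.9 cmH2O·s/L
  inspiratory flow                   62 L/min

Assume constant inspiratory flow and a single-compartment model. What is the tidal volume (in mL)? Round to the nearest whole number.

Flow: 62 L/min ÷ 60 = 1.0333 L/s.
Equation of motion (constant flow): PIP = Vt/C + R·V̇ + PEEP.
Vt/C = PIP − R·V̇ − PEEP = 30.2 − 5.063 − 9 = 16.137 cmH2O.
Vt = C × 16.137 = 28.0 × 16.137 = 451.84 mL.

452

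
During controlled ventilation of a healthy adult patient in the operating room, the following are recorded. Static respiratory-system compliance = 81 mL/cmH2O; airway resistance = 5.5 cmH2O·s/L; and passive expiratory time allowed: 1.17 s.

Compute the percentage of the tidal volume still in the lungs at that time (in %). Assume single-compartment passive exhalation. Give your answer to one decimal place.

τ = R × C = 5.5 × 81 mL/cmH2O = 5.5 × 0.081 L/cmH2O = 0.4455 s.
Passive exhalation: V(t)/V₀ = e^(−t/τ) = e^(−1.17/0.4455) = 0.07235.
Fraction remaining = 0.07235 → 7.235%.

7.2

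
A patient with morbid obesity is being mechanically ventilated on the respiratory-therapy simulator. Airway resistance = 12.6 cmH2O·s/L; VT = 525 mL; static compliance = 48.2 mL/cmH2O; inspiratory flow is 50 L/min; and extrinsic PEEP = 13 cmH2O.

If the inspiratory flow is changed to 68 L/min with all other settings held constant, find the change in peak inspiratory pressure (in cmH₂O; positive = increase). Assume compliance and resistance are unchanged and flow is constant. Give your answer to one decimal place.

Flow: 50 L/min ÷ 60 = 0.8333 L/s.
New flow: 68 L/min ÷ 60 = 1.1333 L/s.
PIP = Vt/C + R·V̇ + PEEP (constant-flow equation of motion).
Only the resistive term changes: ΔPIP = R × ΔV̇ = 12.6 × (1.1333 − 0.8333) = 12.6 × 0.3 = 3.78 cmH2O.

3.8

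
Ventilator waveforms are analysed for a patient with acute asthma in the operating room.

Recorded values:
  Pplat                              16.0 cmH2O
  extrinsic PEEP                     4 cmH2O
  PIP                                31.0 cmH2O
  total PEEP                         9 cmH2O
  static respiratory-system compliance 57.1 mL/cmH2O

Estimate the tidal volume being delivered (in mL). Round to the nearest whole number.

400

End-expiratory occlusion gives total PEEP = 9 cmH2O (intrinsic PEEP = 9 − 4 = 5). Use total PEEP for the elastic gradient.
Vt = Cstat × (Pplat − PEEPtotal) = 57.1 × (16.0 − 9) = 57.1 × 7.0 = 399.7 mL.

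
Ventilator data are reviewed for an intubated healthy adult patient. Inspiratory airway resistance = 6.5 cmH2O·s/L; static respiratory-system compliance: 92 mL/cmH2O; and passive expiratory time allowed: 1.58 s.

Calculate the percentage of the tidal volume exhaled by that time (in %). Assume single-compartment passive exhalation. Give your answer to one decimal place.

92.9

τ = R × C = 6.5 × 92 mL/cmH2O = 6.5 × 0.092 L/cmH2O = 0.598 s.
Passive exhalation: V(t)/V₀ = e^(−t/τ) = e^(−1.58/0.598) = 0.07121.
Fraction exhaled = 1 − 0.07121 = 0.9288 → 92.88%.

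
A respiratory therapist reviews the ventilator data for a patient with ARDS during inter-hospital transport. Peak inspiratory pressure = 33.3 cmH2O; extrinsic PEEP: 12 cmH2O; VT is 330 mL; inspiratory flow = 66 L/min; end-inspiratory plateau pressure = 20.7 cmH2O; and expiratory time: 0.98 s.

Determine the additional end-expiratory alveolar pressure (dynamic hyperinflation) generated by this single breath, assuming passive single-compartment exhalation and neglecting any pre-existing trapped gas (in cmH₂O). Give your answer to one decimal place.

0.9

Flow: 66 L/min ÷ 60 = 1.1 L/s.
R = (PIP − Pplat)/V̇ = (33.3 − 20.7) / 1.1 = 12.6/1.1 = 11.455 cmH2O·s/L.
C = Vt/(Pplat − PEEP) = 330.0 / (20.7 − 12) = 330.0/8.7 = 37.931 mL/cmH2O.
τ = R × C = 11.455 × 0.03793 L/cmH2O = 0.4345 s.
Fraction remaining = e^(−Te/τ) = e^(−0.98/0.4345) = 0.1048; trapped volume = 330.0 × 0.1048 = 34.584 mL.
Additional alveolar pressure from trapping ≈ V_trapped / C = 34.584 / 37.931 = 0.9118 cmH2O.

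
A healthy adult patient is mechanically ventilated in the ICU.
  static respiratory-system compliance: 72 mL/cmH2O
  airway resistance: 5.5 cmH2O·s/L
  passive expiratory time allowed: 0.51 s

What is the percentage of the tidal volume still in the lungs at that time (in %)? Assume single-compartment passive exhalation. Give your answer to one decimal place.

27.6

τ = R × C = 5.5 × 72 mL/cmH2O = 5.5 × 0.072 L/cmH2O = 0.396 s.
Passive exhalation: V(t)/V₀ = e^(−t/τ) = e^(−0.51/0.396) = 0.2759.
Fraction remaining = 0.2759 → 27.59%.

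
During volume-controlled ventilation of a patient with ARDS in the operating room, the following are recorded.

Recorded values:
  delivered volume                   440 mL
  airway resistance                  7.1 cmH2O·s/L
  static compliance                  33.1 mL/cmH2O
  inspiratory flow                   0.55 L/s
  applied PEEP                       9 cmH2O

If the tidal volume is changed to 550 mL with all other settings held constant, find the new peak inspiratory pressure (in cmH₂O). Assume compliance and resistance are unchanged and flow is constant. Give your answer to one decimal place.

PIP = Vt/C + R·V̇ + PEEP (constant-flow equation of motion).
Only the elastic term changes: ΔPIP = ΔVt / C = (550 − 440) / 33.1 = 3.323 cmH2O.
Original PIP = 440/33.1 + 7.1×0.55 + 9 = 26.198 cmH2O; new PIP = 26.198 + (3.323) = 29.521 cmH2O.

29.5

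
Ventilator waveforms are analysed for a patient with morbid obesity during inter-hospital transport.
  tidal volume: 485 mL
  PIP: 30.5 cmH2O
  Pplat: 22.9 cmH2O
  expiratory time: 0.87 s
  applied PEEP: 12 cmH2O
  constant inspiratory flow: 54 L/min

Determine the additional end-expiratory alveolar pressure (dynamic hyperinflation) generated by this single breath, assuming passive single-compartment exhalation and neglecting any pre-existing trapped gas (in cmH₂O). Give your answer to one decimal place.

Flow: 54 L/min ÷ 60 = 0.9 L/s.
R = (PIP − Pplat)/V̇ = (30.5 − 22.9) / 0.9 = 7.6/0.9 = 8.444 cmH2O·s/L.
C = Vt/(Pplat − PEEP) = 485.0 / (22.9 − 12) = 485.0/10.9 = 44.495 mL/cmH2O.
τ = R × C = 8.444 × 0.0445 L/cmH2O = 0.3758 s.
Fraction remaining = e^(−Te/τ) = e^(−0.87/0.3758) = 0.09876; trapped volume = 485.0 × 0.09876 = 47.899 mL.
Additional alveolar pressure from trapping ≈ V_trapped / C = 47.899 / 44.495 = 1.077 cmH2O.

1.1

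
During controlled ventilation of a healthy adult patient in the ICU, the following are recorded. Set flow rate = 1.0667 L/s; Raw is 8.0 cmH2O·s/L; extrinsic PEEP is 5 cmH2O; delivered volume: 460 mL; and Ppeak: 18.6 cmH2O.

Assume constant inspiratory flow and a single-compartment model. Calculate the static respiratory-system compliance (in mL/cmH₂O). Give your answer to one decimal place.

90.8

Equation of motion (constant flow): PIP = Vt/C + R·V̇ + PEEP.
Vt/C = PIP − R·V̇ − PEEP = 18.6 − 8.0×1.0667 − 5 = 18.6 − 8.534 − 5 = 5.066 cmH2O.
C = Vt / 5.066 = 460 / 5.066 = 90.801 mL/cmH2O.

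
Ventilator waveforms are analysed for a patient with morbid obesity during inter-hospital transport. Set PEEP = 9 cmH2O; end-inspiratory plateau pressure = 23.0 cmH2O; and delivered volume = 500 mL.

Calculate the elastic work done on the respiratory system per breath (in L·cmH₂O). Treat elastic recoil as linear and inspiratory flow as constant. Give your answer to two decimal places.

3.50

Elastic work ≈ ½ × (Pplat − PEEP) × Vt = 0.5 × (23.0 − 9) × 0.500 L = 0.5 × 14.0 × 0.500 = 3.5 L·cmH2O.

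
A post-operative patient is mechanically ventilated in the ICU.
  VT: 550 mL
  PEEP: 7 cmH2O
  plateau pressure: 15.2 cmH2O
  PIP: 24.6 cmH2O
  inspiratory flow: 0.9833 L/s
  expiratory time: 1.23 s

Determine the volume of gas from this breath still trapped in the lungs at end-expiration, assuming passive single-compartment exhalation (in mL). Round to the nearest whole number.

81

R = (PIP − Pplat)/V̇ = (24.6 − 15.2) / 0.9833 = 9.4/0.9833 = 9.56 cmH2O·s/L.
C = Vt/(Pplat − PEEP) = 550.0 / (15.2 − 7) = 550.0/8.2 = 67.073 mL/cmH2O.
τ = R × C = 9.56 × 0.06707 L/cmH2O = 0.6412 s.
Fraction remaining = e^(−Te/τ) = e^(−1.23/0.6412) = 0.1469.
Trapped volume = 550.0 × 0.1469 = 80.795 mL.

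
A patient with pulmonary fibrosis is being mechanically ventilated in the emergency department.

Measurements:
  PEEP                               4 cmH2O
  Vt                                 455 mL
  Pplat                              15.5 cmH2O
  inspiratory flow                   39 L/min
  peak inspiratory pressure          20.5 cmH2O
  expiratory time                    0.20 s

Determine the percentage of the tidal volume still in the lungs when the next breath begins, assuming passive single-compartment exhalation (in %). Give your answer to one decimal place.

Flow: 39 L/min ÷ 60 = 0.65 L/s.
R = (PIP − Pplat)/V̇ = (20.5 − 15.5) / 0.65 = 5.0/0.65 = 7.692 cmH2O·s/L.
C = Vt/(Pplat − PEEP) = 455.0 / (15.5 − 4) = 455.0/11.5 = 39.565 mL/cmH2O.
τ = R × C = 7.692 × 0.03957 L/cmH2O = 0.3044 s.
Fraction remaining at end-expiration = e^(−Te/τ) = e^(−0.20/0.3044) = 0.5184 → 51.84%.

51.8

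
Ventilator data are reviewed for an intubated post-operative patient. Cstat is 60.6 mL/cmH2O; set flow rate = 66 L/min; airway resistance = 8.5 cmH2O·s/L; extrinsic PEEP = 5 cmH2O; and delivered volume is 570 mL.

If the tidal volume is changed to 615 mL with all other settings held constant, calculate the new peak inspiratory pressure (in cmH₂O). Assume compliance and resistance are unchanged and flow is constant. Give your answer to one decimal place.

Flow: 66 L/min ÷ 60 = 1.1 L/s.
PIP = Vt/C + R·V̇ + PEEP (constant-flow equation of motion).
Only the elastic term changes: ΔPIP = ΔVt / C = (615 − 570) / 60.6 = 0.7426 cmH2O.
Original PIP = 570/60.6 + 8.5×1.1 + 5 = 23.756 cmH2O; new PIP = 23.756 + (0.7426) = 24.499 cmH2O.

24.5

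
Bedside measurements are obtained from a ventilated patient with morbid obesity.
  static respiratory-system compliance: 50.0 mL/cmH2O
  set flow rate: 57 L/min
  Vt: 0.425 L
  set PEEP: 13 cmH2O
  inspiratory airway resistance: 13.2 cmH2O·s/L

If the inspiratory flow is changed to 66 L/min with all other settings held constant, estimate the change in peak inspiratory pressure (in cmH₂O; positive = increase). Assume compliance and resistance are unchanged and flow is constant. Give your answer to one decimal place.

Flow: 57 L/min ÷ 60 = 0.95 L/s.
New flow: 66 L/min ÷ 60 = 1.1 L/s.
PIP = Vt/C + R·V̇ + PEEP (constant-flow equation of motion).
Only the resistive term changes: ΔPIP = R × ΔV̇ = 13.2 × (1.1 − 0.95) = 13.2 × 0.15 = 1.98 cmH2O.

2.0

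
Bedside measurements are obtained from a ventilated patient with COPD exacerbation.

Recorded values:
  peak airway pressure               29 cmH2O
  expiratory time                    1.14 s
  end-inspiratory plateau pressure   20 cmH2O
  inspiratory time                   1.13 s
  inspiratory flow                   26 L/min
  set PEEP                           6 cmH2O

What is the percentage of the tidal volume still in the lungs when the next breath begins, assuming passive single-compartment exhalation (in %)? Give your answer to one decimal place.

Flow: 26 L/min ÷ 60 = 0.4333 L/s.
Vt = flow × Ti = 0.4333 L/s × 1.13 s × 1000 mL/L = 489.63 mL.
R = (PIP − Pplat)/V̇ = (29 − 20) / 0.4333 = 9.0/0.4333 = 20.771 cmH2O·s/L.
C = Vt/(Pplat − PEEP) = 489.63 / (20 − 6) = 489.63/14.0 = 34.974 mL/cmH2O.
τ = R × C = 20.771 × 0.03497 L/cmH2O = 0.7264 s.
Fraction remaining at end-expiration = e^(−Te/τ) = e^(−1.14/0.7264) = 0.2082 → 20.82%.

20.8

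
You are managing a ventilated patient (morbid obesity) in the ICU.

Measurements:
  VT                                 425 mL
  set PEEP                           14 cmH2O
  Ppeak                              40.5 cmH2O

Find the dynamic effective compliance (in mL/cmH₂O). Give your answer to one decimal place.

16.0

Dynamic compliance = Vt / (PIP − PEEP) = 425 / (40.5 − 14) = 425 / 26.5 = 16.038 mL/cmH2O.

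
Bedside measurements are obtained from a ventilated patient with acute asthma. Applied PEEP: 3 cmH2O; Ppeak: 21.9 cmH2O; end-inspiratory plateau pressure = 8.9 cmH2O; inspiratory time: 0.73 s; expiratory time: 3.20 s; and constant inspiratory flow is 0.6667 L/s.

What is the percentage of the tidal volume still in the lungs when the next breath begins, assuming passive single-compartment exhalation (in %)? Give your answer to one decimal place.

13.7

Vt = flow × Ti = 0.6667 L/s × 0.73 s × 1000 mL/L = 486.69 mL.
R = (PIP − Pplat)/V̇ = (21.9 − 8.9) / 0.6667 = 13.0/0.6667 = 19.499 cmH2O·s/L.
C = Vt/(Pplat − PEEP) = 486.69 / (8.9 − 3) = 486.69/5.9 = 82.49 mL/cmH2O.
τ = R × C = 19.499 × 0.08249 L/cmH2O = 1.608 s.
Fraction remaining at end-expiration = e^(−Te/τ) = e^(−3.20/1.608) = 0.1367 → 13.67%.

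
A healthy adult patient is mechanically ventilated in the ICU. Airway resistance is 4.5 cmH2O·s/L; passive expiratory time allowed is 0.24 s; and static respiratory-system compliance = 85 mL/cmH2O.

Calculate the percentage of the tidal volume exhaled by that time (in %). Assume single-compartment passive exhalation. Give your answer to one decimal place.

τ = R × C = 4.5 × 85 mL/cmH2O = 4.5 × 0.085 L/cmH2O = 0.3825 s.
Passive exhalation: V(t)/V₀ = e^(−t/τ) = e^(−0.24/0.3825) = 0.534.
Fraction exhaled = 1 − 0.534 = 0.466 → 46.6%.

46.6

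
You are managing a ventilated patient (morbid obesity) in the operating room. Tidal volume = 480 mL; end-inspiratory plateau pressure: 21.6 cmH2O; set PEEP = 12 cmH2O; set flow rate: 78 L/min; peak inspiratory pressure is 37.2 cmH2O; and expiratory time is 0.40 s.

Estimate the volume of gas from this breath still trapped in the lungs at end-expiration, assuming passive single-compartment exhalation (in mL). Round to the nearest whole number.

246

Flow: 78 L/min ÷ 60 = 1.3 L/s.
R = (PIP − Pplat)/V̇ = (37.2 − 21.6) / 1.3 = 15.6/1.3 = 12.0 cmH2O·s/L.
C = Vt/(Pplat − PEEP) = 480.0 / (21.6 − 12) = 480.0/9.6 = 50.0 mL/cmH2O.
τ = R × C = 12.0 × 0.05 L/cmH2O = 0.6 s.
Fraction remaining = e^(−Te/τ) = e^(−0.40/0.6) = 0.5134.
Trapped volume = 480.0 × 0.5134 = 246.43 mL.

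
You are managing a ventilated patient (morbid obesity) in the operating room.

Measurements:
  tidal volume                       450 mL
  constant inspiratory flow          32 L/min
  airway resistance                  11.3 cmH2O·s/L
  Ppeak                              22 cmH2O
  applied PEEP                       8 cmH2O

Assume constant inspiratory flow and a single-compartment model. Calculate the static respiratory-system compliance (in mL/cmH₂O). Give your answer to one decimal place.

Flow: 32 L/min ÷ 60 = 0.5333 L/s.
Equation of motion (constant flow): PIP = Vt/C + R·V̇ + PEEP.
Vt/C = PIP − R·V̇ − PEEP = 22 − 11.3×0.5333 − 8 = 22 − 6.026 − 8 = 7.974 cmH2O.
C = Vt / 7.974 = 450 / 7.974 = 56.433 mL/cmH2O.

56.4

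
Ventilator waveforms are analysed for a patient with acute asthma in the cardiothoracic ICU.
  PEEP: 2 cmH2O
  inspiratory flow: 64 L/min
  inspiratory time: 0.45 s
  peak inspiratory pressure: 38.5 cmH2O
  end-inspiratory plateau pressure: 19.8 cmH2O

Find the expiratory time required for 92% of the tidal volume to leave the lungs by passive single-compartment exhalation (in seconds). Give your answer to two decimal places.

Flow: 64 L/min ÷ 60 = 1.0667 L/s.
Vt = flow × Ti = 1.0667 L/s × 0.45 s × 1000 mL/L = 480.02 mL.
R = (PIP − Pplat)/V̇ = (38.5 − 19.8) / 1.0667 = 18.7/1.0667 = 17.531 cmH2O·s/L.
C = Vt/(Pplat − PEEP) = 480.02 / (19.8 − 2) = 480.02/17.8 = 26.967 mL/cmH2O.
τ = R × C = 17.531 × 0.02697 L/cmH2O = 0.4728 s.
t = −τ·ln(1 − 0.92) = −0.4728·ln(0.08) = 1.194 s.

1.19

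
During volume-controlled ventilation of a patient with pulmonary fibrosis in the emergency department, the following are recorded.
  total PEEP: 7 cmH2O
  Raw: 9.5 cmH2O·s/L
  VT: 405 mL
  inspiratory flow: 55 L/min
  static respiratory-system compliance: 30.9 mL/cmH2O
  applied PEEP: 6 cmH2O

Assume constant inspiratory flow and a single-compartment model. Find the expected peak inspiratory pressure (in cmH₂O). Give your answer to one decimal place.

28.8

Flow: 55 L/min ÷ 60 = 0.9167 L/s.
Total PEEP = 7 cmH2O (set 6 + intrinsic 1); this is the baseline alveolar pressure.
Equation of motion (constant flow): PIP = Vt/C + R·V̇ + PEEP.
PIP = 405/30.9 + 9.5×0.9167 + 7 = 13.107 + 8.709 + 7 = 28.816 cmH2O.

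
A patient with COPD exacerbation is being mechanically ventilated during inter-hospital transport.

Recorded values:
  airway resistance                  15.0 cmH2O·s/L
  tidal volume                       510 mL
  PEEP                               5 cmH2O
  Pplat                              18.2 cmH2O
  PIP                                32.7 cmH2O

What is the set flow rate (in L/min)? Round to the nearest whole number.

flow = (PIP − Pplat) / Raw = (32.7 − 18.2) / 15.0 = 0.9667 L/s × 60 = 58.002 L/min.

58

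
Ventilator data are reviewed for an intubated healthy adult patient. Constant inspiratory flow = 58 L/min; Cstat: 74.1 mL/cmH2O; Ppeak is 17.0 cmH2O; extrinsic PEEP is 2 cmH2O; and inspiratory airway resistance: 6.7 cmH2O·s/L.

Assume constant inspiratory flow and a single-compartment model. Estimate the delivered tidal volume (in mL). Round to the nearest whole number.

Flow: 58 L/min ÷ 60 = 0.9667 L/s.
Equation of motion (constant flow): PIP = Vt/C + R·V̇ + PEEP.
Vt/C = PIP − R·V̇ − PEEP = 17.0 − 6.477 − 2 = 8.523 cmH2O.
Vt = C × 8.523 = 74.1 × 8.523 = 631.55 mL.

632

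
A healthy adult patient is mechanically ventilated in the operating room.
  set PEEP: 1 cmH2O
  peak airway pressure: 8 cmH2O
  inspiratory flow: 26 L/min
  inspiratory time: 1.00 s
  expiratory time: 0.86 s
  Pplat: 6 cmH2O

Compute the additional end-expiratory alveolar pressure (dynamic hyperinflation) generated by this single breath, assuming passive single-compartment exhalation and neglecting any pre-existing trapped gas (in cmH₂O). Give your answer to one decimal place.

Flow: 26 L/min ÷ 60 = 0.4333 L/s.
Vt = flow × Ti = 0.4333 L/s × 1.00 s × 1000 mL/L = 433.3 mL.
R = (PIP − Pplat)/V̇ = (8 − 6) / 0.4333 = 2.0/0.4333 = 4.616 cmH2O·s/L.
C = Vt/(Pplat − PEEP) = 433.3 / (6 − 1) = 433.3/5.0 = 86.66 mL/cmH2O.
τ = R × C = 4.616 × 0.08666 L/cmH2O = 0.4 s.
Fraction remaining = e^(−Te/τ) = e^(−0.86/0.4) = 0.1165; trapped volume = 433.3 × 0.1165 = 50.479 mL.
Additional alveolar pressure from trapping ≈ V_trapped / C = 50.479 / 86.66 = 0.5825 cmH2O.

0.6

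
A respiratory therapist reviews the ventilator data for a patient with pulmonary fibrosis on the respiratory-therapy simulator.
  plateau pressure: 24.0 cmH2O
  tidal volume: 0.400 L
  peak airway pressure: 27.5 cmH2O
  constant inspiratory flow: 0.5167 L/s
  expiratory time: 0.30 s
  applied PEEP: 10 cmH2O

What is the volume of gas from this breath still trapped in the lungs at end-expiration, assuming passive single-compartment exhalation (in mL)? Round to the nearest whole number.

85

R = (PIP − Pplat)/V̇ = (27.5 − 24.0) / 0.5167 = 3.5/0.5167 = 6.774 cmH2O·s/L.
C = Vt/(Pplat − PEEP) = 400.0 / (24.0 − 10) = 400.0/14.0 = 28.571 mL/cmH2O.
τ = R × C = 6.774 × 0.02857 L/cmH2O = 0.1935 s.
Fraction remaining = e^(−Te/τ) = e^(−0.30/0.1935) = 0.2122.
Trapped volume = 400.0 × 0.2122 = 84.88 mL.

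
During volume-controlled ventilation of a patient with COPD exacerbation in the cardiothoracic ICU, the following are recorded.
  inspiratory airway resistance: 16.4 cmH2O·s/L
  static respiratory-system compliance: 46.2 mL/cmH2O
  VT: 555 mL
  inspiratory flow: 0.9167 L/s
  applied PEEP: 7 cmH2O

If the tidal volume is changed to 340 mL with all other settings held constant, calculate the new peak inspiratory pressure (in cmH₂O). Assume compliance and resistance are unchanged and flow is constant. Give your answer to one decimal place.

PIP = Vt/C + R·V̇ + PEEP (constant-flow equation of motion).
Only the elastic term changes: ΔPIP = ΔVt / C = (340 − 555) / 46.2 = -4.654 cmH2O.
Original PIP = 555/46.2 + 16.4×0.9167 + 7 = 34.047 cmH2O; new PIP = 34.047 + (-4.654) = 29.393 cmH2O.

29.4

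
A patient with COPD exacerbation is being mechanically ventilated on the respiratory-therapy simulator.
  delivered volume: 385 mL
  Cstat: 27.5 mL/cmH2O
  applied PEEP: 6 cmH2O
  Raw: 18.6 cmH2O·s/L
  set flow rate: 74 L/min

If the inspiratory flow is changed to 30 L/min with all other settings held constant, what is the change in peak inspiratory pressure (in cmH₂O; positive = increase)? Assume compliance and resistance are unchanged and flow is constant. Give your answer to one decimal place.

-13.6

Flow: 74 L/min ÷ 60 = 1.2333 L/s.
New flow: 30 L/min ÷ 60 = 0.5 L/s.
PIP = Vt/C + R·V̇ + PEEP (constant-flow equation of motion).
Only the resistive term changes: ΔPIP = R × ΔV̇ = 18.6 × (0.5 − 1.2333) = 18.6 × -0.7333 = -13.639 cmH2O.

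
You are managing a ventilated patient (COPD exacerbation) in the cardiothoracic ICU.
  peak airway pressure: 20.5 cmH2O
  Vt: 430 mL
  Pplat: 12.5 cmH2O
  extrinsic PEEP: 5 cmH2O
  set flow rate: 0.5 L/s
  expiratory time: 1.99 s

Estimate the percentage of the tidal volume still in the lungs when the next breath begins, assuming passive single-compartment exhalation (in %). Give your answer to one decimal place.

11.4

R = (PIP − Pplat)/V̇ = (20.5 − 12.5) / 0.5 = 8.0/0.5 = 16.0 cmH2O·s/L.
C = Vt/(Pplat − PEEP) = 430.0 / (12.5 − 5) = 430.0/7.5 = 57.333 mL/cmH2O.
τ = R × C = 16.0 × 0.05733 L/cmH2O = 0.9173 s.
Fraction remaining at end-expiration = e^(−Te/τ) = e^(−1.99/0.9173) = 0.1142 → 11.42%.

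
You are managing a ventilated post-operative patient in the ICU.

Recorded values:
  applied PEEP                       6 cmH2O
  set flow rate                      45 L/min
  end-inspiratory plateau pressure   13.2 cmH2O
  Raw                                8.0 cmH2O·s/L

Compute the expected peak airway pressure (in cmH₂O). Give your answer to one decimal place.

19.2

Flow: 45 L/min ÷ 60 = 0.75 L/s.
PIP = Pplat + Raw × flow = 13.2 + 8.0 × 0.75 = 13.2 + 6.0 = 19.2 cmH2O.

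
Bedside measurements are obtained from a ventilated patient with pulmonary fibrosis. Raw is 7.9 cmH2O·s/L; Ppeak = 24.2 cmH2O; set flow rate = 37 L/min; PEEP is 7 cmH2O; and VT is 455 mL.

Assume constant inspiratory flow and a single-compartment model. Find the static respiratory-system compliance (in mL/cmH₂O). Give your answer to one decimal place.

36.9

Flow: 37 L/min ÷ 60 = 0.6167 L/s.
Equation of motion (constant flow): PIP = Vt/C + R·V̇ + PEEP.
Vt/C = PIP − R·V̇ − PEEP = 24.2 − 7.9×0.6167 − 7 = 24.2 − 4.872 − 7 = 12.328 cmH2O.
C = Vt / 12.328 = 455 / 12.328 = 36.908 mL/cmH2O.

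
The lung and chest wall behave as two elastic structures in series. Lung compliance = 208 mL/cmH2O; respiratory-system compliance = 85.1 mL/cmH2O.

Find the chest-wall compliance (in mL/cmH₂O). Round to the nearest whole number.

144

1/Ccw = 1/Crs − 1/CL.
1/Ccw = 1/85.1 − 1/208 = 0.006943.
Ccw = 144.03 mL/cmH2O.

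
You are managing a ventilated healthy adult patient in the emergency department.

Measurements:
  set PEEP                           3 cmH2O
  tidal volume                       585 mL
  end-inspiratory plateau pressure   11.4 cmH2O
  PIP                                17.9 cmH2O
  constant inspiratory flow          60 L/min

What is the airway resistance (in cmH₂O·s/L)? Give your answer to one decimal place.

Flow: 60 L/min ÷ 60 = 1 L/s.
Raw = (PIP − Pplat) / flow = (17.9 − 11.4) / 1 = 6.5 / 1 = 6.5 cmH2O·s/L.

6.5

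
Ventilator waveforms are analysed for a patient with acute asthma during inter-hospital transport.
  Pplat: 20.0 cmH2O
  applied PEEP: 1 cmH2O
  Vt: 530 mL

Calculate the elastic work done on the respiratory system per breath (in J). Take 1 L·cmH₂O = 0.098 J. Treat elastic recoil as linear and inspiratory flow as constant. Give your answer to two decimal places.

Elastic work ≈ ½ × (Pplat − PEEP) × Vt = 0.5 × (20.0 − 1) × 0.530 L = 0.5 × 19.0 × 0.530 = 5.035 L·cmH2O.
× 0.098 J/(L·cmH2O) → 0.4934 J.

0.49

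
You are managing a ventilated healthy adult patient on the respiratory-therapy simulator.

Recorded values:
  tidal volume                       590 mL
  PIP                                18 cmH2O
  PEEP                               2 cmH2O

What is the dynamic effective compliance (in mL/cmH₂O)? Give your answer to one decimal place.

36.9

Dynamic compliance = Vt / (PIP − PEEP) = 590 / (18 − 2) = 590 / 16.0 = 36.875 mL/cmH2O.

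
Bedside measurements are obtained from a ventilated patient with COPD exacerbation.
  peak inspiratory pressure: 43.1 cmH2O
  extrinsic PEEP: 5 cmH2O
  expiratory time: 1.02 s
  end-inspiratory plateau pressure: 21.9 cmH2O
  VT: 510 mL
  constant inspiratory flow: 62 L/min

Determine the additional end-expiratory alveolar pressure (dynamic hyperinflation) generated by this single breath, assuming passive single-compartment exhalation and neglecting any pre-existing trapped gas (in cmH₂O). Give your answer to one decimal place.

Flow: 62 L/min ÷ 60 = 1.0333 L/s.
R = (PIP − Pplat)/V̇ = (43.1 − 21.9) / 1.0333 = 21.2/1.0333 = 20.517 cmH2O·s/L.
C = Vt/(Pplat − PEEP) = 510.0 / (21.9 − 5) = 510.0/16.9 = 30.178 mL/cmH2O.
τ = R × C = 20.517 × 0.03018 L/cmH2O = 0.6192 s.
Fraction remaining = e^(−Te/τ) = e^(−1.02/0.6192) = 0.1926; trapped volume = 510.0 × 0.1926 = 98.226 mL.
Additional alveolar pressure from trapping ≈ V_trapped / C = 98.226 / 30.178 = 3.255 cmH2O.

3.3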